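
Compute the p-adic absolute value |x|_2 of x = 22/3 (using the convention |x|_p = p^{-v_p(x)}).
|22/3|_2 = 1/2

Step 1 — compute v_2(x) by factoring powers of 2 out of the numerator and denominator: v_2(22/3) = 1. Step 2 — apply |x|_p = p^{-v_p(x)} = 2^{-1} = 1/2.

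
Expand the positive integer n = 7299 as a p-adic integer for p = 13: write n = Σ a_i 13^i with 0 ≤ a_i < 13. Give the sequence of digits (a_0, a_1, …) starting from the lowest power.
(a_0, a_1, …) = (6, 2, 4, 3)

Repeated division by 13 gives the digits low-to-high: 7299 = 6 + 2·13^1 + 4·13^2 + 3·13^3. Digit sequence: (6, 2, 4, 3).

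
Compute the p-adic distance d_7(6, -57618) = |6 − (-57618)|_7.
d_7(6, -57618) = 1/2401

Step 1 — x − y = 6 − (-57618) = 57624. Step 2 — v_7(57624) = 4 (factor: 57624 = (7^4 · 24); the sign does not affect v_p). Step 3 — |x − y|_7 = 7^{-4} = 1/2401.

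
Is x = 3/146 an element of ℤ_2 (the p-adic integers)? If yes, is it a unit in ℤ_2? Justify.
x ∉ ℤ_2 (v_2(x) = -1 < 0)

ℤ_2 = {x ∈ ℚ_2 : v_2(x) ≥ 0} and ℤ_2^× = {x ∈ ℤ_2 : v_2(x) = 0}. Here v_2(3/146) = v_2(num) − v_2(den) = -1; compare against these criteria.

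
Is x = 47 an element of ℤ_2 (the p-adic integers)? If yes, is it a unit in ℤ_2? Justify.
x ∈ ℤ_2^× (unit); v_2(x) = 0

ℤ_2 = {x ∈ ℚ_2 : v_2(x) ≥ 0} and ℤ_2^× = {x ∈ ℤ_2 : v_2(x) = 0}. Here v_2(47) = v_2(num) − v_2(den) = 0; compare against these criteria.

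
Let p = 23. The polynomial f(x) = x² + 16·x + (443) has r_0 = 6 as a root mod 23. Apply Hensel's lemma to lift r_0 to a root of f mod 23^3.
r_2 = 9942 (mod 12167)

Hensel: r_{i+1} = r_i − f(r_i)·(f′(r_i))^{-1} mod 23^{i+2}, f′(x) = 2x + 16. Iterate:
  r_0 = 6 (mod 23)
  r_1 = 420 (mod 529)
  r_2 = 9942 (mod 12167)
Final: r = 9942 satisfies f(r) ≡ 0 mod 23^3.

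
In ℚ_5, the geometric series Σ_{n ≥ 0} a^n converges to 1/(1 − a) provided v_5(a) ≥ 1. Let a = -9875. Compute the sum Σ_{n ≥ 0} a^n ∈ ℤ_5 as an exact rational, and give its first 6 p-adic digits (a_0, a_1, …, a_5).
Σ a^n = 1/(1 − a) = 1/9876;  first 6 digits = (1, 0, 0, 1, 4, 1)

v_5(a) = 3 ≥ 1, so the series converges in ℤ_5 to 1/(1 − a) = 1/(1 − (-9875)) = 1/9876. Expand this rational in ℤ_5: compute digits iteratively via d_i = x_i mod 5, x_{i+1} = (x_i − d_i)/5. The first 6 digits are (1, 0, 0, 1, 4, 1).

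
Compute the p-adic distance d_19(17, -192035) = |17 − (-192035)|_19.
d_19(17, -192035) = 1/6859

Step 1 — x − y = 17 − (-192035) = 192052. Step 2 — v_19(192052) = 3 (factor: 192052 = (19^3 · 28); the sign does not affect v_p). Step 3 — |x − y|_19 = 19^{-3} = 1/6859.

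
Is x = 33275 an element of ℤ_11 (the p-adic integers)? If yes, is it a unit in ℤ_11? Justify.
x ∈ ℤ_11 but not a unit; v_11(x) = 3 > 0

ℤ_11 = {x ∈ ℚ_11 : v_11(x) ≥ 0} and ℤ_11^× = {x ∈ ℤ_11 : v_11(x) = 0}. Here v_11(33275) = v_11(num) − v_11(den) = 3; compare against these criteria.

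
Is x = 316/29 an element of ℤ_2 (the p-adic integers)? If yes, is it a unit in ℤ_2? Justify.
x ∈ ℤ_2 but not a unit; v_2(x) = 2 > 0

ℤ_2 = {x ∈ ℚ_2 : v_2(x) ≥ 0} and ℤ_2^× = {x ∈ ℤ_2 : v_2(x) = 0}. Here v_2(316/29) = v_2(num) − v_2(den) = 2; compare against these criteria.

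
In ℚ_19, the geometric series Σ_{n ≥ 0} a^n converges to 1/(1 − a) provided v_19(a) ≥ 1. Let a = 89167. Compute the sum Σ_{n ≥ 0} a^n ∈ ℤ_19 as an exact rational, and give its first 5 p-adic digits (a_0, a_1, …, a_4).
Σ a^n = 1/(1 − a) = -1/89166;  first 5 digits = (1, 0, 0, 13, 0)

v_19(a) = 3 ≥ 1, so the series converges in ℤ_19 to 1/(1 − a) = 1/(1 − 89167) = -1/89166. Expand this rational in ℤ_19: compute digits iteratively via d_i = x_i mod 19, x_{i+1} = (x_i − d_i)/19. The first 5 digits are (1, 0, 0, 13, 0).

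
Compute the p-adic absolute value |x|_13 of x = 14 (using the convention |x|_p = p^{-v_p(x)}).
|14|_13 = 1

Step 1 — compute v_13(x) by factoring powers of 13 out of the numerator and denominator: v_13(14) = 0. Step 2 — apply |x|_p = p^{-v_p(x)} = 13^{0} = 1.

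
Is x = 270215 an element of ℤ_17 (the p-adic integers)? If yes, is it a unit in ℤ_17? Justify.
x ∈ ℤ_17 but not a unit; v_17(x) = 3 > 0

ℤ_17 = {x ∈ ℚ_17 : v_17(x) ≥ 0} and ℤ_17^× = {x ∈ ℤ_17 : v_17(x) = 0}. Here v_17(270215) = v_17(num) − v_17(den) = 3; compare against these criteria.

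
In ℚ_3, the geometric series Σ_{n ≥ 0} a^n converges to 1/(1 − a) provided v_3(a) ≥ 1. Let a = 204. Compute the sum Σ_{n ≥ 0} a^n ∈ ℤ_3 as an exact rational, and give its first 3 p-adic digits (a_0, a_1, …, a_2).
Σ a^n = 1/(1 − a) = -1/203;  first 3 digits = (1, 2, 2)

v_3(a) = 1 ≥ 1, so the series converges in ℤ_3 to 1/(1 − a) = 1/(1 − 204) = -1/203. Expand this rational in ℤ_3: compute digits iteratively via d_i = x_i mod 3, x_{i+1} = (x_i − d_i)/3. The first 3 digits are (1, 2, 2).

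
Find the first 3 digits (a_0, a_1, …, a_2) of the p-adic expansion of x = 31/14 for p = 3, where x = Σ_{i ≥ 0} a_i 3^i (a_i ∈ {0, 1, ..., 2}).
(a_0, …, a_2) = (2, 2, 0)

v_3(31/14) = 0 (numerator and denominator both coprime to 3), so x ∈ ℤ_3^×. Compute digits iteratively via a_i = x_i mod 3, x_{i+1} = (x_i − a_i)/3, with x_0 = x:
  x_0 = 31/14;  a_0 = 2;  x_1 = (x_0 − 2)/3 = 1/14
  x_1 = 1/14;  a_1 = 2;  x_2 = (x_1 − 2)/3 = -9/14
  x_2 = -9/14;  a_2 = 0;  x_3 = (x_2 − 0)/3 = -3/14
Digits: (2, 2, 0).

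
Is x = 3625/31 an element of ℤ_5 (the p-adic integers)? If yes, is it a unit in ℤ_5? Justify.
x ∈ ℤ_5 but not a unit; v_5(x) = 3 > 0

ℤ_5 = {x ∈ ℚ_5 : v_5(x) ≥ 0} and ℤ_5^× = {x ∈ ℤ_5 : v_5(x) = 0}. Here v_5(3625/31) = v_5(num) − v_5(den) = 3; compare against these criteria.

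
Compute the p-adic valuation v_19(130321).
v_19(130321) = 4

v_19(n) is the largest exponent k such that 19^k divides n. Factor out: 130321 = 19^4 · 1. (Sign doesn't affect v_p.) So v_19(130321) = 4.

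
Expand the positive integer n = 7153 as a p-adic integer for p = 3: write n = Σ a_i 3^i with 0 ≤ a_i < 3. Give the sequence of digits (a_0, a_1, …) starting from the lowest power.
(a_0, a_1, …) = (1, 2, 2, 0, 1, 2, 0, 0, 1)

Repeated division by 3 gives the digits low-to-high: 7153 = 1 + 2·3^1 + 2·3^2 + 1·3^4 + 2·3^5 + 1·3^8. Digit sequence: (1, 2, 2, 0, 1, 2, 0, 0, 1).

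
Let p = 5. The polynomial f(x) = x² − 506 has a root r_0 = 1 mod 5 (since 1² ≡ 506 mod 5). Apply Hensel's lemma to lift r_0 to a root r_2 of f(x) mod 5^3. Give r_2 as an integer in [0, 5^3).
r_2 = 16 (mod 125)

Hensel's recurrence: r_{i+1} = r_i − f(r_i)·(f′(r_i))^{-1} mod 5^{i+2}, with f′(x) = 2x. Iterate:
  r_0 = 1 (mod 5)
  r_1 = 16 (mod 25)
  r_2 = 16 (mod 125)
Final: r_2 = 16, and one checks f(r_2) ≡ 0 mod 5^3.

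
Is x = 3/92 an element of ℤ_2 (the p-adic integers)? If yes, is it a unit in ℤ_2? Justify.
x ∉ ℤ_2 (v_2(x) = -2 < 0)

ℤ_2 = {x ∈ ℚ_2 : v_2(x) ≥ 0} and ℤ_2^× = {x ∈ ℤ_2 : v_2(x) = 0}. Here v_2(3/92) = v_2(num) − v_2(den) = -2; compare against these criteria.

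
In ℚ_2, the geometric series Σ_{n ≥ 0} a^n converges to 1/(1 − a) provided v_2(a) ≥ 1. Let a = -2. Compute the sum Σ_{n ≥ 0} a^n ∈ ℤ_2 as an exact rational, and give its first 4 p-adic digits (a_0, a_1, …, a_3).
Σ a^n = 1/(1 − a) = 1/3;  first 4 digits = (1, 1, 0, 1)

v_2(a) = 1 ≥ 1, so the series converges in ℤ_2 to 1/(1 − a) = 1/(1 − (-2)) = 1/3. Expand this rational in ℤ_2: compute digits iteratively via d_i = x_i mod 2, x_{i+1} = (x_i − d_i)/2. The first 4 digits are (1, 1, 0, 1).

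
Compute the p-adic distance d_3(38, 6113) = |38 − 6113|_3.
d_3(38, 6113) = 1/243

Step 1 — x − y = 38 − 6113 = -6075. Step 2 — v_3(-6075) = 5 (factor: -6075 = −(3^5 · 25); the sign does not affect v_p). Step 3 — |x − y|_3 = 3^{-5} = 1/243.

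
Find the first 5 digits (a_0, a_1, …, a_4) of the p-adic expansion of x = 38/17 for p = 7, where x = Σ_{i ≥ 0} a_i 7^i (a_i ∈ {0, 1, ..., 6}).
(a_0, …, a_4) = (1, 1, 4, 6, 4)

v_7(38/17) = 0 (numerator and denominator both coprime to 7), so x ∈ ℤ_7^×. Compute digits iteratively via a_i = x_i mod 7, x_{i+1} = (x_i − a_i)/7, with x_0 = x:
  x_0 = 38/17;  a_0 = 1;  x_1 = (x_0 − 1)/7 = 3/17
  x_1 = 3/17;  a_1 = 1;  x_2 = (x_1 − 1)/7 = -2/17
  x_2 = -2/17;  a_2 = 4;  x_3 = (x_2 − 4)/7 = -10/17
  x_3 = -10/17;  a_3 = 6;  x_4 = (x_3 − 6)/7 = -16/17
  x_4 = -16/17;  a_4 = 4;  x_5 = (x_4 − 4)/7 = -12/17
Digits: (1, 1, 4, 6, 4).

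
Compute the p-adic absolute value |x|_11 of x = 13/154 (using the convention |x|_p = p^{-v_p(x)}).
|13/154|_11 = 11

Step 1 — compute v_11(x) by factoring powers of 11 out of the numerator and denominator: v_11(13/154) = -1. Step 2 — apply |x|_p = p^{-v_p(x)} = 11^{1} = 11.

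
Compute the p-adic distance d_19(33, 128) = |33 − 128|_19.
d_19(33, 128) = 1/19

Step 1 — x − y = 33 − 128 = -95. Step 2 — v_19(-95) = 1 (factor: -95 = −(19^1 · 5); the sign does not affect v_p). Step 3 — |x − y|_19 = 19^{-1} = 1/19.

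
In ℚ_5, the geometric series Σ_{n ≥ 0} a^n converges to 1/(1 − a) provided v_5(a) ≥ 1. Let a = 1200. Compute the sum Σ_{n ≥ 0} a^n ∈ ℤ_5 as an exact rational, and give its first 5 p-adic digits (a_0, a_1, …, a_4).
Σ a^n = 1/(1 − a) = -1/1199;  first 5 digits = (1, 0, 3, 4, 0)

v_5(a) = 2 ≥ 1, so the series converges in ℤ_5 to 1/(1 − a) = 1/(1 − 1200) = -1/1199. Expand this rational in ℤ_5: compute digits iteratively via d_i = x_i mod 5, x_{i+1} = (x_i − d_i)/5. The first 5 digits are (1, 0, 3, 4, 0).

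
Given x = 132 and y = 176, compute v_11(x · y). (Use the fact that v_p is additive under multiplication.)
v_11(23232) = 2

v_p(x) = 1 (factor: 132 = 11^1 · 12); v_p(y) = 1 (factor: 176 = 11^1 · 16). Additivity: v_p(xy) = v_p(x) + v_p(y) = 1 + 1 = 2. (Direct check: xy = 23232 = 11^2 · (192).)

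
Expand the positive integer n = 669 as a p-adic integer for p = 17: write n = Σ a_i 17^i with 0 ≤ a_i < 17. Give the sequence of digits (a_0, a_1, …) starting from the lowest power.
(a_0, a_1, …) = (6, 5, 2)

Repeated division by 17 gives the digits low-to-high: 669 = 6 + 5·17^1 + 2·17^2. Digit sequence: (6, 5, 2).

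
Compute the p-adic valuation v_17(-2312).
v_17(-2312) = 2

v_17(n) is the largest exponent k such that 17^k divides n. Factor out: -2312 = -17^2 · 8. (Sign doesn't affect v_p.) So v_17(-2312) = 2.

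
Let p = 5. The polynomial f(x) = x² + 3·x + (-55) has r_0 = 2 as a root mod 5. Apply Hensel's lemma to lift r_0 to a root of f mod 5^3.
r_2 = 12 (mod 125)

Hensel: r_{i+1} = r_i − f(r_i)·(f′(r_i))^{-1} mod 5^{i+2}, f′(x) = 2x + 3. Iterate:
  r_0 = 2 (mod 5)
  r_1 = 12 (mod 25)
  r_2 = 12 (mod 125)
Final: r = 12 satisfies f(r) ≡ 0 mod 5^3.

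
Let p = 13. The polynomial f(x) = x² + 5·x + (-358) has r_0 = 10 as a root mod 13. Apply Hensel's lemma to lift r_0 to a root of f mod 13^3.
r_2 = 309 (mod 2197)

Hensel: r_{i+1} = r_i − f(r_i)·(f′(r_i))^{-1} mod 13^{i+2}, f′(x) = 2x + 5. Iterate:
  r_0 = 10 (mod 13)
  r_1 = 140 (mod 169)
  r_2 = 309 (mod 2197)
Final: r = 309 satisfies f(r) ≡ 0 mod 13^3.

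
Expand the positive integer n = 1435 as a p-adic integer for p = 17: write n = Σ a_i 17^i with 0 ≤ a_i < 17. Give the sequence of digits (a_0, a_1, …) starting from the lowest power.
(a_0, a_1, …) = (7, 16, 4)

Repeated division by 17 gives the digits low-to-high: 1435 = 7 + 16·17^1 + 4·17^2. Digit sequence: (7, 16, 4).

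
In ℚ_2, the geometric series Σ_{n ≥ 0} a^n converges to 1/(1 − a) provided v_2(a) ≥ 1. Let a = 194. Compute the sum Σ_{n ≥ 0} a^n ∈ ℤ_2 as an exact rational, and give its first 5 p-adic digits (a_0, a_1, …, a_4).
Σ a^n = 1/(1 − a) = -1/193;  first 5 digits = (1, 1, 1, 1, 1)

v_2(a) = 1 ≥ 1, so the series converges in ℤ_2 to 1/(1 − a) = 1/(1 − 194) = -1/193. Expand this rational in ℤ_2: compute digits iteratively via d_i = x_i mod 2, x_{i+1} = (x_i − d_i)/2. The first 5 digits are (1, 1, 1, 1, 1).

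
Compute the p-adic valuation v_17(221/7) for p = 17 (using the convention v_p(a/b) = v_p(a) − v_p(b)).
v_17(221/7) = 1

Factor powers of 17 from the numerator and denominator of the reduced fraction: 221 = 17^1 · 13 and 7 = 17^0 · 7. Apply v_p(a/b) = v_p(a) − v_p(b): v_17(221/7) = 1 − 0 = 1.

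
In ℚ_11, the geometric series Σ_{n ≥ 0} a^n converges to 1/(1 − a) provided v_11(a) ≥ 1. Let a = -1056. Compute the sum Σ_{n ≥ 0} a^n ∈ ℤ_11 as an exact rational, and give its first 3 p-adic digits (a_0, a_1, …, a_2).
Σ a^n = 1/(1 − a) = 1/1057;  first 3 digits = (1, 3, 0)

v_11(a) = 1 ≥ 1, so the series converges in ℤ_11 to 1/(1 − a) = 1/(1 − (-1056)) = 1/1057. Expand this rational in ℤ_11: compute digits iteratively via d_i = x_i mod 11, x_{i+1} = (x_i − d_i)/11. The first 3 digits are (1, 3, 0).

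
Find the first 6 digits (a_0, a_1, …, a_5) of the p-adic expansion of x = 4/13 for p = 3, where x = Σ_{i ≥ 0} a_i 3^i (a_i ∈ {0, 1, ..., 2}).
(a_0, …, a_5) = (1, 0, 2, 0, 0, 2)

v_3(4/13) = 0 (numerator and denominator both coprime to 3), so x ∈ ℤ_3^×. Compute digits iteratively via a_i = x_i mod 3, x_{i+1} = (x_i − a_i)/3, with x_0 = x:
  x_0 = 4/13;  a_0 = 1;  x_1 = (x_0 − 1)/3 = -3/13
  x_1 = -3/13;  a_1 = 0;  x_2 = (x_1 − 0)/3 = -1/13
  x_2 = -1/13;  a_2 = 2;  x_3 = (x_2 − 2)/3 = -9/13
  x_3 = -9/13;  a_3 = 0;  x_4 = (x_3 − 0)/3 = -3/13
  x_4 = -3/13;  a_4 = 0;  x_5 = (x_4 − 0)/3 = -1/13
  x_5 = -1/13;  a_5 = 2;  x_6 = (x_5 − 2)/3 = -9/13
Digits: (1, 0, 2, 0, 0, 2).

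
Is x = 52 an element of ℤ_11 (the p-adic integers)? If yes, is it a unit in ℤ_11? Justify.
x ∈ ℤ_11^× (unit); v_11(x) = 0

ℤ_11 = {x ∈ ℚ_11 : v_11(x) ≥ 0} and ℤ_11^× = {x ∈ ℤ_11 : v_11(x) = 0}. Here v_11(52) = v_11(num) − v_11(den) = 0; compare against these criteria.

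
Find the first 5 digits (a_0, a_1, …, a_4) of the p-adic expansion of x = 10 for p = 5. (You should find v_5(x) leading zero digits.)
(a_0, …, a_4) = (0, 2, 0, 0, 0)

v_5(10) = 1, so a_0 = ... = a_0 = 0. Factor out: x = 5^1 · u with u = 2 a unit in ℤ_5. Expand u iteratively via a_{v+i} = u_i mod 5, u_{i+1} = (u_i − a_{v+i})/5:
  u_0 = 2;  a_1 = 2;  u_1 = (u_0 − 2)/5 = 0
  u_1 = 0;  a_2 = 0;  u_2 = (u_1 − 0)/5 = 0
  u_2 = 0;  a_3 = 0;  u_3 = (u_2 − 0)/5 = 0
  u_3 = 0;  a_4 = 0;  u_4 = (u_3 − 0)/5 = 0
Digits: (0, 2, 0, 0, 0).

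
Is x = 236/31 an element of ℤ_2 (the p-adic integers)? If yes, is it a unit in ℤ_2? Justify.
x ∈ ℤ_2 but not a unit; v_2(x) = 2 > 0

ℤ_2 = {x ∈ ℚ_2 : v_2(x) ≥ 0} and ℤ_2^× = {x ∈ ℤ_2 : v_2(x) = 0}. Here v_2(236/31) = v_2(num) − v_2(den) = 2; compare against these criteria.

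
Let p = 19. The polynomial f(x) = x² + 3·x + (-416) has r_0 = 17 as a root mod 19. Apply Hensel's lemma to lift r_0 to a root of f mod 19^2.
r_1 = 302 (mod 361)

Hensel: r_{i+1} = r_i − f(r_i)·(f′(r_i))^{-1} mod 19^{i+2}, f′(x) = 2x + 3. Iterate:
  r_0 = 17 (mod 19)
  r_1 = 302 (mod 361)
Final: r = 302 satisfies f(r) ≡ 0 mod 19^2.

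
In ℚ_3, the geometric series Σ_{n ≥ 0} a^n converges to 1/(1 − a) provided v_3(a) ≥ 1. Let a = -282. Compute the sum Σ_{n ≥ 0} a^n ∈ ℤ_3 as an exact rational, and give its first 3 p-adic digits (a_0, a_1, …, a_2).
Σ a^n = 1/(1 − a) = 1/283;  first 3 digits = (1, 2, 2)

v_3(a) = 1 ≥ 1, so the series converges in ℤ_3 to 1/(1 − a) = 1/(1 − (-282)) = 1/283. Expand this rational in ℤ_3: compute digits iteratively via d_i = x_i mod 3, x_{i+1} = (x_i − d_i)/3. The first 3 digits are (1, 2, 2).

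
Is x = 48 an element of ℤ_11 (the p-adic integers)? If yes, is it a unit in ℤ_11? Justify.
x ∈ ℤ_11^× (unit); v_11(x) = 0

ℤ_11 = {x ∈ ℚ_11 : v_11(x) ≥ 0} and ℤ_11^× = {x ∈ ℤ_11 : v_11(x) = 0}. Here v_11(48) = v_11(num) − v_11(den) = 0; compare against these criteria.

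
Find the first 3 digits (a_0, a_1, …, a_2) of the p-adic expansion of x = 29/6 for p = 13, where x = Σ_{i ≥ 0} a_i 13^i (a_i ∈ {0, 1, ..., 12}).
(a_0, …, a_2) = (7, 2, 2)

v_13(29/6) = 0 (numerator and denominator both coprime to 13), so x ∈ ℤ_13^×. Compute digits iteratively via a_i = x_i mod 13, x_{i+1} = (x_i − a_i)/13, with x_0 = x:
  x_0 = 29/6;  a_0 = 7;  x_1 = (x_0 − 7)/13 = -1/6
  x_1 = -1/6;  a_1 = 2;  x_2 = (x_1 − 2)/13 = -1/6
  x_2 = -1/6;  a_2 = 2;  x_3 = (x_2 − 2)/13 = -1/6
Digits: (7, 2, 2).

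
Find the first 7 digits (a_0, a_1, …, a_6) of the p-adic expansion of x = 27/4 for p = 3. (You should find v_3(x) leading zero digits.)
(a_0, …, a_6) = (0, 0, 0, 1, 2, 0, 2)

v_3(27/4) = 3, so a_0 = ... = a_2 = 0. Factor out: x = 3^3 · u with u = 1/4 a unit in ℤ_3. Expand u iteratively via a_{v+i} = u_i mod 3, u_{i+1} = (u_i − a_{v+i})/3:
  u_0 = 1/4;  a_3 = 1;  u_1 = (u_0 − 1)/3 = -1/4
  u_1 = -1/4;  a_4 = 2;  u_2 = (u_1 − 2)/3 = -3/4
  u_2 = -3/4;  a_5 = 0;  u_3 = (u_2 − 0)/3 = -1/4
  u_3 = -1/4;  a_6 = 2;  u_4 = (u_3 − 2)/3 = -3/4
Digits: (0, 0, 0, 1, 2, 0, 2).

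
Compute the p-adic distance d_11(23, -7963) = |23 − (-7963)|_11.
d_11(23, -7963) = 1/1331

Step 1 — x − y = 23 − (-7963) = 7986. Step 2 — v_11(7986) = 3 (factor: 7986 = (11^3 · 6); the sign does not affect v_p). Step 3 — |x − y|_11 = 11^{-3} = 1/1331.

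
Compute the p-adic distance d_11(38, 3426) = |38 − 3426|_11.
d_11(38, 3426) = 1/121

Step 1 — x − y = 38 − 3426 = -3388. Step 2 — v_11(-3388) = 2 (factor: -3388 = −(11^2 · 28); the sign does not affect v_p). Step 3 — |x − y|_11 = 11^{-2} = 1/121.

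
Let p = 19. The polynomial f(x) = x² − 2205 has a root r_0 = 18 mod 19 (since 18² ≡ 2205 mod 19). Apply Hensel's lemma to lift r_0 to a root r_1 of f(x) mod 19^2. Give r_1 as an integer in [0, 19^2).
r_1 = 341 (mod 361)

Hensel's recurrence: r_{i+1} = r_i − f(r_i)·(f′(r_i))^{-1} mod 19^{i+2}, with f′(x) = 2x. Iterate:
  r_0 = 18 (mod 19)
  r_1 = 341 (mod 361)
Final: r_1 = 341, and one checks f(r_1) ≡ 0 mod 19^2.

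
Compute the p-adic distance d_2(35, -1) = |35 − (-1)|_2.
d_2(35, -1) = 1/4

Step 1 — x − y = 35 − (-1) = 36. Step 2 — v_2(36) = 2 (factor: 36 = (2^2 · 9); the sign does not affect v_p). Step 3 — |x − y|_2 = 2^{-2} = 1/4.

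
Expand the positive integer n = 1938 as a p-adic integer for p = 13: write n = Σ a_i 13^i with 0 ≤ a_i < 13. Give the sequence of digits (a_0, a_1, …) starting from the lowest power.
(a_0, a_1, …) = (1, 6, 11)

Repeated division by 13 gives the digits low-to-high: 1938 = 1 + 6·13^1 + 11·13^2. Digit sequence: (1, 6, 11).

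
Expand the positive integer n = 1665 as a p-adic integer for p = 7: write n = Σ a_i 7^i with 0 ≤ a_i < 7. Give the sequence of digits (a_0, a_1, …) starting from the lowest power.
(a_0, a_1, …) = (6, 6, 5, 4)

Repeated division by 7 gives the digits low-to-high: 1665 = 6 + 6·7^1 + 5·7^2 + 4·7^3. Digit sequence: (6, 6, 5, 4).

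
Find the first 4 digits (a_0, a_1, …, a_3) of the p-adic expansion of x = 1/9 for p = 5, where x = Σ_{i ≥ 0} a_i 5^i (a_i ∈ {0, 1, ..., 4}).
(a_0, …, a_3) = (4, 2, 0, 1)

v_5(1/9) = 0 (numerator and denominator both coprime to 5), so x ∈ ℤ_5^×. Compute digits iteratively via a_i = x_i mod 5, x_{i+1} = (x_i − a_i)/5, with x_0 = x:
  x_0 = 1/9;  a_0 = 4;  x_1 = (x_0 − 4)/5 = -7/9
  x_1 = -7/9;  a_1 = 2;  x_2 = (x_1 − 2)/5 = -5/9
  x_2 = -5/9;  a_2 = 0;  x_3 = (x_2 − 0)/5 = -1/9
  x_3 = -1/9;  a_3 = 1;  x_4 = (x_3 − 1)/5 = -2/9
Digits: (4, 2, 0, 1).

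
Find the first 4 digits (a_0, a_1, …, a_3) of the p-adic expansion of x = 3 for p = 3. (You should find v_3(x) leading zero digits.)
(a_0, …, a_3) = (0, 1, 0, 0)

v_3(3) = 1, so a_0 = ... = a_0 = 0. Factor out: x = 3^1 · u with u = 1 a unit in ℤ_3. Expand u iteratively via a_{v+i} = u_i mod 3, u_{i+1} = (u_i − a_{v+i})/3:
  u_0 = 1;  a_1 = 1;  u_1 = (u_0 − 1)/3 = 0
  u_1 = 0;  a_2 = 0;  u_2 = (u_1 − 0)/3 = 0
  u_2 = 0;  a_3 = 0;  u_3 = (u_2 − 0)/3 = 0
Digits: (0, 1, 0, 0).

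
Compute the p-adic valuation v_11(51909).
v_11(51909) = 3

v_11(n) is the largest exponent k such that 11^k divides n. Factor out: 51909 = 11^3 · 39. (Sign doesn't affect v_p.) So v_11(51909) = 3.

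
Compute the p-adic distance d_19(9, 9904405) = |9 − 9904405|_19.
d_19(9, 9904405) = 1/2476099

Step 1 — x − y = 9 − 9904405 = -9904396. Step 2 — v_19(-9904396) = 5 (factor: -9904396 = −(19^5 · 4); the sign does not affect v_p). Step 3 — |x − y|_19 = 19^{-5} = 1/2476099.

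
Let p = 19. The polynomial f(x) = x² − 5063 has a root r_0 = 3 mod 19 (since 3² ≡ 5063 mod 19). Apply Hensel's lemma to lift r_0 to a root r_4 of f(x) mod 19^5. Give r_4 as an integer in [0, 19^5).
r_4 = 478689 (mod 2476099)

Hensel's recurrence: r_{i+1} = r_i − f(r_i)·(f′(r_i))^{-1} mod 19^{i+2}, with f′(x) = 2x. Iterate:
  r_0 = 3 (mod 19)
  r_1 = 3 (mod 361)
  r_2 = 5418 (mod 6859)
  r_3 = 87726 (mod 130321)
  r_4 = 478689 (mod 2476099)
Final: r_4 = 478689, and one checks f(r_4) ≡ 0 mod 19^5.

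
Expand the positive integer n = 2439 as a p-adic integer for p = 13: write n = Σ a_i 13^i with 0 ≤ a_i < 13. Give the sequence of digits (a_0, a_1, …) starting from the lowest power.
(a_0, a_1, …) = (8, 5, 1, 1)

Repeated division by 13 gives the digits low-to-high: 2439 = 8 + 5·13^1 + 1·13^2 + 1·13^3. Digit sequence: (8, 5, 1, 1).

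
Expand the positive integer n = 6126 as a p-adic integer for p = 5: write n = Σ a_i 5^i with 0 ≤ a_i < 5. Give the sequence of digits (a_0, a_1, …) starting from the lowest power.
(a_0, a_1, …) = (1, 0, 0, 4, 4, 1)

Repeated division by 5 gives the digits low-to-high: 6126 = 1 + 4·5^3 + 4·5^4 + 1·5^5. Digit sequence: (1, 0, 0, 4, 4, 1).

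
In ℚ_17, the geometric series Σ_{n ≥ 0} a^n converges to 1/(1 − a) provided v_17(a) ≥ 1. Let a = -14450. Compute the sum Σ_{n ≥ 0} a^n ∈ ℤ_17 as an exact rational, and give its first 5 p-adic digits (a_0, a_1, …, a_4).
Σ a^n = 1/(1 − a) = 1/14451;  first 5 digits = (1, 0, 1, 14, 0)

v_17(a) = 2 ≥ 1, so the series converges in ℤ_17 to 1/(1 − a) = 1/(1 − (-14450)) = 1/14451. Expand this rational in ℤ_17: compute digits iteratively via d_i = x_i mod 17, x_{i+1} = (x_i − d_i)/17. The first 5 digits are (1, 0, 1, 14, 0).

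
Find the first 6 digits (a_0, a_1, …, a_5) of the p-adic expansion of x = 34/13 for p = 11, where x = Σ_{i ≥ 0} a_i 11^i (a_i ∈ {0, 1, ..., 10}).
(a_0, …, a_5) = (6, 9, 0, 5, 8, 6)

v_11(34/13) = 0 (numerator and denominator both coprime to 11), so x ∈ ℤ_11^×. Compute digits iteratively via a_i = x_i mod 11, x_{i+1} = (x_i − a_i)/11, with x_0 = x:
  x_0 = 34/13;  a_0 = 6;  x_1 = (x_0 − 6)/11 = -4/13
  x_1 = -4/13;  a_1 = 9;  x_2 = (x_1 − 9)/11 = -11/13
  x_2 = -11/13;  a_2 = 0;  x_3 = (x_2 − 0)/11 = -1/13
  x_3 = -1/13;  a_3 = 5;  x_4 = (x_3 − 5)/11 = -6/13
  x_4 = -6/13;  a_4 = 8;  x_5 = (x_4 − 8)/11 = -10/13
  x_5 = -10/13;  a_5 = 6;  x_6 = (x_5 − 6)/11 = -8/13
Digits: (6, 9, 0, 5, 8, 6).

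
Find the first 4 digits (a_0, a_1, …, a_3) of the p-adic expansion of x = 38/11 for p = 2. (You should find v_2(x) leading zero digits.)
(a_0, …, a_3) = (0, 1, 0, 0)

v_2(38/11) = 1, so a_0 = ... = a_0 = 0. Factor out: x = 2^1 · u with u = 19/11 a unit in ℤ_2. Expand u iteratively via a_{v+i} = u_i mod 2, u_{i+1} = (u_i − a_{v+i})/2:
  u_0 = 19/11;  a_1 = 1;  u_1 = (u_0 − 1)/2 = 4/11
  u_1 = 4/11;  a_2 = 0;  u_2 = (u_1 − 0)/2 = 2/11
  u_2 = 2/11;  a_3 = 0;  u_3 = (u_2 − 0)/2 = 1/11
Digits: (0, 1, 0, 0).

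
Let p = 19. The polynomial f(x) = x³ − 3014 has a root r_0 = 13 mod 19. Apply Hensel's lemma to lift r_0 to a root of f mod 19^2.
r_1 = 298 (mod 361)

Hensel: r_{i+1} = r_i − f(r_i)/f′(r_i) mod 19^{i+2}, where f′(x) = 3x². Iterate:
  r_0 = 13 (mod 19)
  r_1 = 298 (mod 361)
Final: r = 298 with f(r) ≡ 0 mod 19^2.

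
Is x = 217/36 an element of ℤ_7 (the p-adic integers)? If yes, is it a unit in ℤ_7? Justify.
x ∈ ℤ_7 but not a unit; v_7(x) = 1 > 0

ℤ_7 = {x ∈ ℚ_7 : v_7(x) ≥ 0} and ℤ_7^× = {x ∈ ℤ_7 : v_7(x) = 0}. Here v_7(217/36) = v_7(num) − v_7(den) = 1; compare against these criteria.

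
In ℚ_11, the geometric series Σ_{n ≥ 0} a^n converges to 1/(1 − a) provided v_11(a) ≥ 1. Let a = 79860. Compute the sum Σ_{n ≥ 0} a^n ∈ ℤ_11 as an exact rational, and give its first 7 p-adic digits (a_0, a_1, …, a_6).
Σ a^n = 1/(1 − a) = -1/79859;  first 7 digits = (1, 0, 0, 5, 5, 0, 3)

v_11(a) = 3 ≥ 1, so the series converges in ℤ_11 to 1/(1 − a) = 1/(1 − 79860) = -1/79859. Expand this rational in ℤ_11: compute digits iteratively via d_i = x_i mod 11, x_{i+1} = (x_i − d_i)/11. The first 7 digits are (1, 0, 0, 5, 5, 0, 3).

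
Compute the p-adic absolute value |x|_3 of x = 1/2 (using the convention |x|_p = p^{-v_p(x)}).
|1/2|_3 = 1

Step 1 — compute v_3(x) by factoring powers of 3 out of the numerator and denominator: v_3(1/2) = 0. Step 2 — apply |x|_p = p^{-v_p(x)} = 3^{0} = 1.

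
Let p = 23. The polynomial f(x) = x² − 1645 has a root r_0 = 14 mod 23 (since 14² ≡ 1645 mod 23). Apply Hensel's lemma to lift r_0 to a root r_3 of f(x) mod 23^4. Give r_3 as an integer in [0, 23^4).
r_3 = 143557 (mod 279841)

Hensel's recurrence: r_{i+1} = r_i − f(r_i)·(f′(r_i))^{-1} mod 23^{i+2}, with f′(x) = 2x. Iterate:
  r_0 = 14 (mod 23)
  r_1 = 198 (mod 529)
  r_2 = 9720 (mod 12167)
  r_3 = 143557 (mod 279841)
Final: r_3 = 143557, and one checks f(r_3) ≡ 0 mod 23^4.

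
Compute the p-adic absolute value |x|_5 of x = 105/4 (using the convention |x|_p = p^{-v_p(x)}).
|105/4|_5 = 1/5

Step 1 — compute v_5(x) by factoring powers of 5 out of the numerator and denominator: v_5(105/4) = 1. Step 2 — apply |x|_p = p^{-v_p(x)} = 5^{-1} = 1/5.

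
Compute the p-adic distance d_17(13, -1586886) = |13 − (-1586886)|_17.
d_17(13, -1586886) = 1/83521

Step 1 — x − y = 13 − (-1586886) = 1586899. Step 2 — v_17(1586899) = 4 (factor: 1586899 = (17^4 · 19); the sign does not affect v_p). Step 3 — |x − y|_17 = 17^{-4} = 1/83521.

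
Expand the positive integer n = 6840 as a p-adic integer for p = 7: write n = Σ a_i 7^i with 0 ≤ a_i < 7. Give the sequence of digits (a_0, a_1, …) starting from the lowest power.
(a_0, a_1, …) = (1, 4, 6, 5, 2)

Repeated division by 7 gives the digits low-to-high: 6840 = 1 + 4·7^1 + 6·7^2 + 5·7^3 + 2·7^4. Digit sequence: (1, 4, 6, 5, 2).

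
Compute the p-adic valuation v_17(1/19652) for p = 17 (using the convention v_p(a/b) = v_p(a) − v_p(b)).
v_17(1/19652) = -3

Factor powers of 17 from the numerator and denominator of the reduced fraction: 1 = 17^0 · 1 and 19652 = 17^3 · 4. Apply v_p(a/b) = v_p(a) − v_p(b): v_17(1/19652) = 0 − 3 = -3.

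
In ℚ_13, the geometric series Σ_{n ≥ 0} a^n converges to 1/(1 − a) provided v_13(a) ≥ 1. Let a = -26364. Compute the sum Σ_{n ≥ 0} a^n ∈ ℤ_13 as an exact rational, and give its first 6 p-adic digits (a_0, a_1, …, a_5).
Σ a^n = 1/(1 − a) = 1/26365;  first 6 digits = (1, 0, 0, 1, 12, 12)

v_13(a) = 3 ≥ 1, so the series converges in ℤ_13 to 1/(1 − a) = 1/(1 − (-26364)) = 1/26365. Expand this rational in ℤ_13: compute digits iteratively via d_i = x_i mod 13, x_{i+1} = (x_i − d_i)/13. The first 6 digits are (1, 0, 0, 1, 12, 12).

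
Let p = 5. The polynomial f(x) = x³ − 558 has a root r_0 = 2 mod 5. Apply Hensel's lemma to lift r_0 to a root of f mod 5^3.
r_2 = 27 (mod 125)

Hensel: r_{i+1} = r_i − f(r_i)/f′(r_i) mod 5^{i+2}, where f′(x) = 3x². Iterate:
  r_0 = 2 (mod 5)
  r_1 = 2 (mod 25)
  r_2 = 27 (mod 125)
Final: r = 27 with f(r) ≡ 0 mod 5^3.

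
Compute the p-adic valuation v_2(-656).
v_2(-656) = 4

v_2(n) is the largest exponent k such that 2^k divides n. Factor out: -656 = -2^4 · 41. (Sign doesn't affect v_p.) So v_2(-656) = 4.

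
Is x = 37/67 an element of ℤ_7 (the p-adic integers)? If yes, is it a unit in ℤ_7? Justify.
x ∈ ℤ_7^× (unit); v_7(x) = 0

ℤ_7 = {x ∈ ℚ_7 : v_7(x) ≥ 0} and ℤ_7^× = {x ∈ ℤ_7 : v_7(x) = 0}. Here v_7(37/67) = v_7(num) − v_7(den) = 0; compare against these criteria.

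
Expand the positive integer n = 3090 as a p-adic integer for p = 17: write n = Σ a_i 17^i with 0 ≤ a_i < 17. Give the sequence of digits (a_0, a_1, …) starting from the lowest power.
(a_0, a_1, …) = (13, 11, 10)

Repeated division by 17 gives the digits low-to-high: 3090 = 13 + 11·17^1 + 10·17^2. Digit sequence: (13, 11, 10).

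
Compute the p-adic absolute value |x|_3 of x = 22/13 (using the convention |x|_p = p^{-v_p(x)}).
|22/13|_3 = 1

Step 1 — compute v_3(x) by factoring powers of 3 out of the numerator and denominator: v_3(22/13) = 0. Step 2 — apply |x|_p = p^{-v_p(x)} = 3^{0} = 1.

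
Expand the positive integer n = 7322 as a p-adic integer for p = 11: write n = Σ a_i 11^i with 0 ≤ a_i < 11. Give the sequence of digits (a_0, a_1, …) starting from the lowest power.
(a_0, a_1, …) = (7, 5, 5, 5)

Repeated division by 11 gives the digits low-to-high: 7322 = 7 + 5·11^1 + 5·11^2 + 5·11^3. Digit sequence: (7, 5, 5, 5).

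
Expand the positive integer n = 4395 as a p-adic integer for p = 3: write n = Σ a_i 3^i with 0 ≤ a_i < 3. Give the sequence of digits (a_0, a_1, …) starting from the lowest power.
(a_0, a_1, …) = (0, 1, 2, 0, 0, 0, 0, 2)

Repeated division by 3 gives the digits low-to-high: 4395 = 1·3^1 + 2·3^2 + 2·3^7. Digit sequence: (0, 1, 2, 0, 0, 0, 0, 2).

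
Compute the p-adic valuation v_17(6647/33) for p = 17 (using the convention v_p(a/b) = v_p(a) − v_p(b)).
v_17(6647/33) = 2

Factor powers of 17 from the numerator and denominator of the reduced fraction: 6647 = 17^2 · 23 and 33 = 17^0 · 33. Apply v_p(a/b) = v_p(a) − v_p(b): v_17(6647/33) = 2 − 0 = 2.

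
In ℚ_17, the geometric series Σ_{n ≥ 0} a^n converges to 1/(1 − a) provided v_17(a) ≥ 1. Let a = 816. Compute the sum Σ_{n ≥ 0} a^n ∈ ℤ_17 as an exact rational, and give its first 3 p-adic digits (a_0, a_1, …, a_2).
Σ a^n = 1/(1 − a) = -1/815;  first 3 digits = (1, 14, 11)

v_17(a) = 1 ≥ 1, so the series converges in ℤ_17 to 1/(1 − a) = 1/(1 − 816) = -1/815. Expand this rational in ℤ_17: compute digits iteratively via d_i = x_i mod 17, x_{i+1} = (x_i − d_i)/17. The first 3 digits are (1, 14, 11).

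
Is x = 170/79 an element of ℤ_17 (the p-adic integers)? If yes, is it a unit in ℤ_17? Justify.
x ∈ ℤ_17 but not a unit; v_17(x) = 1 > 0

ℤ_17 = {x ∈ ℚ_17 : v_17(x) ≥ 0} and ℤ_17^× = {x ∈ ℤ_17 : v_17(x) = 0}. Here v_17(170/79) = v_17(num) − v_17(den) = 1; compare against these criteria.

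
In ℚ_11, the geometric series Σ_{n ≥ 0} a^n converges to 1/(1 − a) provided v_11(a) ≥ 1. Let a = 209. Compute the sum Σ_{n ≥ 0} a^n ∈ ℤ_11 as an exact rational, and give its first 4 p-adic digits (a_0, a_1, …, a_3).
Σ a^n = 1/(1 − a) = -1/208;  first 4 digits = (1, 8, 10, 5)

v_11(a) = 1 ≥ 1, so the series converges in ℤ_11 to 1/(1 − a) = 1/(1 − 209) = -1/208. Expand this rational in ℤ_11: compute digits iteratively via d_i = x_i mod 11, x_{i+1} = (x_i − d_i)/11. The first 4 digits are (1, 8, 10, 5).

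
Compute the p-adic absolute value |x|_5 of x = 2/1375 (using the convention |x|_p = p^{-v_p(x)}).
|2/1375|_5 = 125

Step 1 — compute v_5(x) by factoring powers of 5 out of the numerator and denominator: v_5(2/1375) = -3. Step 2 — apply |x|_p = p^{-v_p(x)} = 5^{3} = 125.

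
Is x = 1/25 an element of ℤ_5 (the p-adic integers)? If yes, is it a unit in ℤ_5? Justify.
x ∉ ℤ_5 (v_5(x) = -2 < 0)

ℤ_5 = {x ∈ ℚ_5 : v_5(x) ≥ 0} and ℤ_5^× = {x ∈ ℤ_5 : v_5(x) = 0}. Here v_5(1/25) = v_5(num) − v_5(den) = -2; compare against these criteria.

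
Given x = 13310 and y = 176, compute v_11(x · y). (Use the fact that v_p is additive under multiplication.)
v_11(2342560) = 4

v_p(x) = 3 (factor: 13310 = 11^3 · 10); v_p(y) = 1 (factor: 176 = 11^1 · 16). Additivity: v_p(xy) = v_p(x) + v_p(y) = 3 + 1 = 4. (Direct check: xy = 2342560 = 11^4 · (160).)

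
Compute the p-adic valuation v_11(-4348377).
v_11(-4348377) = 5

v_11(n) is the largest exponent k such that 11^k divides n. Factor out: -4348377 = -11^5 · 27. (Sign doesn't affect v_p.) So v_11(-4348377) = 5.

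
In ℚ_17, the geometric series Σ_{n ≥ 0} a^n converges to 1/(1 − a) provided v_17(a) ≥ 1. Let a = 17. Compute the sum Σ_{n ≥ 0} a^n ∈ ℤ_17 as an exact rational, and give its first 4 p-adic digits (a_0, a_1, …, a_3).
Σ a^n = 1/(1 − a) = -1/16;  first 4 digits = (1, 1, 1, 1)

v_17(a) = 1 ≥ 1, so the series converges in ℤ_17 to 1/(1 − a) = 1/(1 − 17) = -1/16. Expand this rational in ℤ_17: compute digits iteratively via d_i = x_i mod 17, x_{i+1} = (x_i − d_i)/17. The first 4 digits are (1, 1, 1, 1).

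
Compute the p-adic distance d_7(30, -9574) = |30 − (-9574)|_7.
d_7(30, -9574) = 1/2401

Step 1 — x − y = 30 − (-9574) = 9604. Step 2 — v_7(9604) = 4 (factor: 9604 = (7^4 · 4); the sign does not affect v_p). Step 3 — |x − y|_7 = 7^{-4} = 1/2401.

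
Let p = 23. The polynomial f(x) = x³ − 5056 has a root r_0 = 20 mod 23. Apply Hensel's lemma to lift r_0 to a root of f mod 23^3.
r_2 = 2458 (mod 12167)

Hensel: r_{i+1} = r_i − f(r_i)/f′(r_i) mod 23^{i+2}, where f′(x) = 3x². Iterate:
  r_0 = 20 (mod 23)
  r_1 = 342 (mod 529)
  r_2 = 2458 (mod 12167)
Final: r = 2458 with f(r) ≡ 0 mod 23^3.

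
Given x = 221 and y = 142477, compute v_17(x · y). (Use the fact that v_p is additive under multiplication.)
v_17(31487417) = 4

v_p(x) = 1 (factor: 221 = 17^1 · 13); v_p(y) = 3 (factor: 142477 = 17^3 · 29). Additivity: v_p(xy) = v_p(x) + v_p(y) = 1 + 3 = 4. (Direct check: xy = 31487417 = 17^4 · (377).)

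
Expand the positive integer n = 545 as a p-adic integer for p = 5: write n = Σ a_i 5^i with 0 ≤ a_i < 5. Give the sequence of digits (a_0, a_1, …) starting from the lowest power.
(a_0, a_1, …) = (0, 4, 1, 4)

Repeated division by 5 gives the digits low-to-high: 545 = 4·5^1 + 1·5^2 + 4·5^3. Digit sequence: (0, 4, 1, 4).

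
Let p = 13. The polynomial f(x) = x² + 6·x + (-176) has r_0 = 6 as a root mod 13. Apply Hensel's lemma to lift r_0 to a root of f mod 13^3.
r_2 = 1345 (mod 2197)

Hensel: r_{i+1} = r_i − f(r_i)·(f′(r_i))^{-1} mod 13^{i+2}, f′(x) = 2x + 6. Iterate:
  r_0 = 6 (mod 13)
  r_1 = 162 (mod 169)
  r_2 = 1345 (mod 2197)
Final: r = 1345 satisfies f(r) ≡ 0 mod 13^3.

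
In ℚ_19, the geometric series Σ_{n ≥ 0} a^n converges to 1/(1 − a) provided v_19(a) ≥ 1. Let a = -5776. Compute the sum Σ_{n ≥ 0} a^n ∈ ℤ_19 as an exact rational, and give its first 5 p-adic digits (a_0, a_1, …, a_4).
Σ a^n = 1/(1 − a) = 1/5777;  first 5 digits = (1, 0, 3, 18, 8)

v_19(a) = 2 ≥ 1, so the series converges in ℤ_19 to 1/(1 − a) = 1/(1 − (-5776)) = 1/5777. Expand this rational in ℤ_19: compute digits iteratively via d_i = x_i mod 19, x_{i+1} = (x_i − d_i)/19. The first 5 digits are (1, 0, 3, 18, 8).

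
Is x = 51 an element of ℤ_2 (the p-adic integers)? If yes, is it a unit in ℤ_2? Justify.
x ∈ ℤ_2^× (unit); v_2(x) = 0

ℤ_2 = {x ∈ ℚ_2 : v_2(x) ≥ 0} and ℤ_2^× = {x ∈ ℤ_2 : v_2(x) = 0}. Here v_2(51) = v_2(num) − v_2(den) = 0; compare against these criteria.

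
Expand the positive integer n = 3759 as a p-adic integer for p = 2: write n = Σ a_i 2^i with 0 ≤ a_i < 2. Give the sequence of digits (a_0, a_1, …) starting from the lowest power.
(a_0, a_1, …) = (1, 1, 1, 1, 0, 1, 0, 1, 0, 1, 1, 1)

Repeated division by 2 gives the digits low-to-high: 3759 = 1 + 1·2^1 + 1·2^2 + 1·2^3 + 1·2^5 + 1·2^7 + 1·2^9 + 1·2^10 + 1·2^11. Digit sequence: (1, 1, 1, 1, 0, 1, 0, 1, 0, 1, 1, 1).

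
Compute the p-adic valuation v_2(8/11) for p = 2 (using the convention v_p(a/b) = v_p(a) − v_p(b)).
v_2(8/11) = 3

Factor powers of 2 from the numerator and denominator of the reduced fraction: 8 = 2^3 · 1 and 11 = 2^0 · 11. Apply v_p(a/b) = v_p(a) − v_p(b): v_2(8/11) = 3 − 0 = 3.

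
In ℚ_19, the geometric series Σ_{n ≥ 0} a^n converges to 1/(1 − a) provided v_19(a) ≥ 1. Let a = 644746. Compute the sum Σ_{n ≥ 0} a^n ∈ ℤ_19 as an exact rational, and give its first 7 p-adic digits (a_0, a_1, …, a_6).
Σ a^n = 1/(1 − a) = -1/644745;  first 7 digits = (1, 0, 0, 18, 4, 0, 1)

v_19(a) = 3 ≥ 1, so the series converges in ℤ_19 to 1/(1 − a) = 1/(1 − 644746) = -1/644745. Expand this rational in ℤ_19: compute digits iteratively via d_i = x_i mod 19, x_{i+1} = (x_i − d_i)/19. The first 7 digits are (1, 0, 0, 18, 4, 0, 1).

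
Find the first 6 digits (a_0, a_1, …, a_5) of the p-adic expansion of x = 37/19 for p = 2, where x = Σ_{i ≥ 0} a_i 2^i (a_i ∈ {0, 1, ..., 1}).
(a_0, …, a_5) = (1, 1, 1, 0, 0, 1)

v_2(37/19) = 0 (numerator and denominator both coprime to 2), so x ∈ ℤ_2^×. Compute digits iteratively via a_i = x_i mod 2, x_{i+1} = (x_i − a_i)/2, with x_0 = x:
  x_0 = 37/19;  a_0 = 1;  x_1 = (x_0 − 1)/2 = 9/19
  x_1 = 9/19;  a_1 = 1;  x_2 = (x_1 − 1)/2 = -5/19
  x_2 = -5/19;  a_2 = 1;  x_3 = (x_2 − 1)/2 = -12/19
  x_3 = -12/19;  a_3 = 0;  x_4 = (x_3 − 0)/2 = -6/19
  x_4 = -6/19;  a_4 = 0;  x_5 = (x_4 − 0)/2 = -3/19
  x_5 = -3/19;  a_5 = 1;  x_6 = (x_5 − 1)/2 = -11/19
Digits: (1, 1, 1, 0, 0, 1).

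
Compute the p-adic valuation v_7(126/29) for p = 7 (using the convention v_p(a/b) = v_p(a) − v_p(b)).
v_7(126/29) = 1

Factor powers of 7 from the numerator and denominator of the reduced fraction: 126 = 7^1 · 18 and 29 = 7^0 · 29. Apply v_p(a/b) = v_p(a) − v_p(b): v_7(126/29) = 1 − 0 = 1.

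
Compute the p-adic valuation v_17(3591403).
v_17(3591403) = 4

v_17(n) is the largest exponent k such that 17^k divides n. Factor out: 3591403 = 17^4 · 43. (Sign doesn't affect v_p.) So v_17(3591403) = 4.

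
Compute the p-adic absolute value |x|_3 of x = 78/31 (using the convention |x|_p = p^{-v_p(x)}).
|78/31|_3 = 1/3

Step 1 — compute v_3(x) by factoring powers of 3 out of the numerator and denominator: v_3(78/31) = 1. Step 2 — apply |x|_p = p^{-v_p(x)} = 3^{-1} = 1/3.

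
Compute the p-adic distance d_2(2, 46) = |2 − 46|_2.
d_2(2, 46) = 1/4

Step 1 — x − y = 2 − 46 = -44. Step 2 — v_2(-44) = 2 (factor: -44 = −(2^2 · 11); the sign does not affect v_p). Step 3 — |x − y|_2 = 2^{-2} = 1/4.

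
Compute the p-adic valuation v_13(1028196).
v_13(1028196) = 4

v_13(n) is the largest exponent k such that 13^k divides n. Factor out: 1028196 = 13^4 · 36. (Sign doesn't affect v_p.) So v_13(1028196) = 4.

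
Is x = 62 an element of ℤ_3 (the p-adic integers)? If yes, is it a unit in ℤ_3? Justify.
x ∈ ℤ_3^× (unit); v_3(x) = 0

ℤ_3 = {x ∈ ℚ_3 : v_3(x) ≥ 0} and ℤ_3^× = {x ∈ ℤ_3 : v_3(x) = 0}. Here v_3(62) = v_3(num) − v_3(den) = 0; compare against these criteria.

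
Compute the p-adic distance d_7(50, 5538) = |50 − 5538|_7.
d_7(50, 5538) = 1/343

Step 1 — x − y = 50 − 5538 = -5488. Step 2 — v_7(-5488) = 3 (factor: -5488 = −(7^3 · 16); the sign does not affect v_p). Step 3 — |x − y|_7 = 7^{-3} = 1/343.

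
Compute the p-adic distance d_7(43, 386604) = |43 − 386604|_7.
d_7(43, 386604) = 1/16807

Step 1 — x − y = 43 − 386604 = -386561. Step 2 — v_7(-386561) = 5 (factor: -386561 = −(7^5 · 23); the sign does not affect v_p). Step 3 — |x − y|_7 = 7^{-5} = 1/16807.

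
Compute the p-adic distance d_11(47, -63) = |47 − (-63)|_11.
d_11(47, -63) = 1/11

Step 1 — x − y = 47 − (-63) = 110. Step 2 — v_11(110) = 1 (factor: 110 = (11^1 · 10); the sign does not affect v_p). Step 3 — |x − y|_11 = 11^{-1} = 1/11.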